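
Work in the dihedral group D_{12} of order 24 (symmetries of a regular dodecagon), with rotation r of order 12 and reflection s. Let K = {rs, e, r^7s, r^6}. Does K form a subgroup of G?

|K| = 4 divides |G| = 24, consistent with Lagrange.
K contains the identity, every element's inverse is in K, and K is closed under ·: it is a subgroup.

Yes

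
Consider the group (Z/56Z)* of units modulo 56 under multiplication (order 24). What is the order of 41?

2

Compute successive powers of 41 mod 56: 41, 1; 41^2 ≡ 1 (mod 56).
So |⟨41⟩| = 2.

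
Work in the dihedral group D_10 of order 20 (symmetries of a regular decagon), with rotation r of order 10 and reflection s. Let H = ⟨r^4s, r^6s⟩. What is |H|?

10

|⟨r^4s⟩| = 2 and |⟨r^6s⟩| = 2, so |H| is a multiple of lcm(2, 2) = 2 and divides |G| = 20.
Closing under the operation: H = {e, r^2, r^4, r^6, r^8, s, r^2s, r^4s, r^6s, r^8s}, so |H| = 10.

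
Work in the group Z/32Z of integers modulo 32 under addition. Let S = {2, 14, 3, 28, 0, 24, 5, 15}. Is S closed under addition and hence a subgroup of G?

No

2 ∈ S but its inverse 30 ∉ S, so S is not a subgroup.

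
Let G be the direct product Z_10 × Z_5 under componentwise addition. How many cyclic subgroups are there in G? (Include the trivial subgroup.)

14

Each element a generates a cyclic subgroup ⟨a⟩; distinct elements may generate the same one (a cyclic group of order d has φ(d) generators).
Cyclic subgroups by order — order 1: 1; order 2: 1; order 5: 6; order 10: 6.
Total: 14.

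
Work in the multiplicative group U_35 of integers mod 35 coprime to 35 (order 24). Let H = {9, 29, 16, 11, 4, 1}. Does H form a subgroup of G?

Yes

|H| = 6 divides |G| = 24, consistent with Lagrange.
H contains the identity, every element's inverse is in H, and H is closed under ·: it is a subgroup.
In fact H = ⟨4⟩.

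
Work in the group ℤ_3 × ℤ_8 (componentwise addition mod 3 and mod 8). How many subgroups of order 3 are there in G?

|G| = 24 and 3 | 24, so subgroups of order 3 are possible by Lagrange.
The subgroups of order 3 are: {(0,0), (1,0), (2,0)}.
So G has 1 subgroup of order 3.

1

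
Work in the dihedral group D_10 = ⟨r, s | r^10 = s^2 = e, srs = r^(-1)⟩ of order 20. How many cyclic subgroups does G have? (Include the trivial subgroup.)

14

Each element a generates a cyclic subgroup ⟨a⟩; distinct elements may generate the same one (a cyclic group of order d has φ(d) generators).
Cyclic subgroups by order — order 1: 1; order 2: 11; order 5: 1; order 10: 1.
Total: 14.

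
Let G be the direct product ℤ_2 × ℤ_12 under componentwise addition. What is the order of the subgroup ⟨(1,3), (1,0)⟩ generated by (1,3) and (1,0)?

|⟨(1,3)⟩| = 4 and |⟨(1,0)⟩| = 2, so |H| is a multiple of lcm(4, 2) = 4 and divides |G| = 24.
Closing under the operation: H = {(0,0), (0,3), (0,6), (0,9), (1,0), (1,3), (1,6), (1,9)}, so |H| = 8.

8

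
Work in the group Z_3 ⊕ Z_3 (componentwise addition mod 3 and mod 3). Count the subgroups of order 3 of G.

|G| = 9 and 3 | 9, so subgroups of order 3 are possible by Lagrange.
The subgroups of order 3 are: {(0,0), (0,1), (0,2)}; {(0,0), (1,0), (2,0)}; {(0,0), (1,1), (2,2)}; {(0,0), (1,2), (2,1)}.
So G has 4 subgroups of order 3.

4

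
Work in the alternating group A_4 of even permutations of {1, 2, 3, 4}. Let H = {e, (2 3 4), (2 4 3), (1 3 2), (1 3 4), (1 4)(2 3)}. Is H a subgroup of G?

(1 3 2) ∈ H but its inverse (1 2 3) ∉ H, so H is not a subgroup.

No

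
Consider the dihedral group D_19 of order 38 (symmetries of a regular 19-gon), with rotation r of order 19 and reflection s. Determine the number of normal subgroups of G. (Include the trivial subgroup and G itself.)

3

G has 22 subgroups. Checking conjugation-invariance by order — order 1: 1/1 normal; order 2: 0/19 normal; order 19: 1/1 normal; order 38: 1/1 normal.
Total normal subgroups: 3.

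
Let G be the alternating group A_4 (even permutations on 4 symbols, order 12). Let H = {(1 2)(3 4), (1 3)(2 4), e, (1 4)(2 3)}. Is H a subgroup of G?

Yes

|H| = 4 divides |G| = 12, consistent with Lagrange.
H contains the identity, every element's inverse is in H, and H is closed under ∘: it is a subgroup.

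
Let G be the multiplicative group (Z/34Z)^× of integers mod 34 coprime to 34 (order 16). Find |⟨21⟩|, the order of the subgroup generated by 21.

4

Compute successive powers of 21 mod 34: 21, 33, 13, 1; 21^4 ≡ 1 (mod 34).
So |⟨21⟩| = 4.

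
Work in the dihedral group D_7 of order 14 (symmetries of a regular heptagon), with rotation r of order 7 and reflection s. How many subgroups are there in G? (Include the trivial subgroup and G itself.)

10

|G| = 14, so by Lagrange every subgroup order divides 14. Divisors: 1, 2, 7, 14.
Subgroups by order — order 1: 1; order 2: 7; order 7: 1; order 14: 1.
Total: 1 + 7 + 1 + 1 = 10.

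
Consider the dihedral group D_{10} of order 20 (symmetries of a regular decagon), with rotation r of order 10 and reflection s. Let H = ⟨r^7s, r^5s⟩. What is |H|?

10

|⟨r^7s⟩| = 2 and |⟨r^5s⟩| = 2, so |H| is a multiple of lcm(2, 2) = 2 and divides |G| = 20.
Closing under the operation: H = {e, r^2, r^4, r^6, r^8, rs, r^3s, r^5s, r^7s, r^9s}, so |H| = 10.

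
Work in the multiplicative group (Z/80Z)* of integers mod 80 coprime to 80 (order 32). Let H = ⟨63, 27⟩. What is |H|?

16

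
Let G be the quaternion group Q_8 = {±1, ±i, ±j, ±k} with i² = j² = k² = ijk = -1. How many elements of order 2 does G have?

1

The elements of order 2 are: -1.
That's 1.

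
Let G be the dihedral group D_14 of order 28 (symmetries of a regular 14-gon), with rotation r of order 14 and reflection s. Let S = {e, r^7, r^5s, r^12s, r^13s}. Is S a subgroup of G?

|S| = 5 does not divide |G| = 28, so by Lagrange S is not a subgroup.

No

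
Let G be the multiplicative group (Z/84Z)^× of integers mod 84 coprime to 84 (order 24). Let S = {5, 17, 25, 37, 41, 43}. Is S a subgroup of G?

The identity 1 ∉ S, so S is not a subgroup.

No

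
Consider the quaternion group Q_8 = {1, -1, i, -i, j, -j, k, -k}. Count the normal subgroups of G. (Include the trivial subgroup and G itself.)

G has 6 subgroups. Checking conjugation-invariance by order — order 1: 1/1 normal; order 2: 1/1 normal; order 4: 3/3 normal; order 8: 1/1 normal.
Total normal subgroups: 6.

6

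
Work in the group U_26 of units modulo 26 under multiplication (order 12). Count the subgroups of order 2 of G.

|G| = 12 and 2 | 12, so subgroups of order 2 are possible by Lagrange.
The subgroups of order 2 are: {1, 25}.
So G has 1 subgroup of order 2.

1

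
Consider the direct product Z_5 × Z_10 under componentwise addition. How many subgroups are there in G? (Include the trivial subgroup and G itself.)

16

|G| = 50, so by Lagrange every subgroup order divides 50. Divisors: 1, 2, 5, 10, 25, 50.
Subgroups by order — order 1: 1; order 2: 1; order 5: 6; order 10: 6; order 25: 1; order 50: 1.
Total: 1 + 1 + 6 + 6 + 1 + 1 = 16.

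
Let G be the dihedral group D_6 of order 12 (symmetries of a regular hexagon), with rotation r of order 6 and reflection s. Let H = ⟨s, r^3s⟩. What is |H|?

|⟨s⟩| = 2 and |⟨r^3s⟩| = 2, so |H| is a multiple of lcm(2, 2) = 2 and divides |G| = 12.
Closing under the operation: H = {e, r^3, s, r^3s}, so |H| = 4.

4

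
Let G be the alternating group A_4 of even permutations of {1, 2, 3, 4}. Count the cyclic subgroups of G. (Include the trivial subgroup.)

Each element a generates a cyclic subgroup ⟨a⟩; distinct elements may generate the same one (a cyclic group of order d has φ(d) generators).
Cyclic subgroups by order — order 1: 1; order 2: 3; order 3: 4.
Total: 8.

8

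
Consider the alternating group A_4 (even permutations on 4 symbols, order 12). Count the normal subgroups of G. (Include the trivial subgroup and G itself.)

3

G has 10 subgroups. Checking conjugation-invariance by order — order 1: 1/1 normal; order 2: 0/3 normal; order 3: 0/4 normal; order 4: 1/1 normal; order 12: 1/1 normal.
Total normal subgroups: 3.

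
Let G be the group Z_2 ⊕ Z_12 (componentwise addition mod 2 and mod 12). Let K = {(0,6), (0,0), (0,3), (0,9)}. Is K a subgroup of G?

|K| = 4 divides |G| = 24, consistent with Lagrange.
K contains the identity, every element's inverse is in K, and K is closed under +: it is a subgroup.
In fact K = ⟨(0,3)⟩.

Yes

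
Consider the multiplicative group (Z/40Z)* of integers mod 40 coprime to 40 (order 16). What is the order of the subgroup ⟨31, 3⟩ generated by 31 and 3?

|⟨31⟩| = 2 and |⟨3⟩| = 4, so |H| is a multiple of lcm(2, 4) = 4 and divides |G| = 16.
Closing under the operation: H = {1, 3, 9, 13, 27, 31, 37, 39}, so |H| = 8.

8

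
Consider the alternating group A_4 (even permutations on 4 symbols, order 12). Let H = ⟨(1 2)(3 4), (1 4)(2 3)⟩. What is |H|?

4

|⟨(1 2)(3 4)⟩| = 2 and |⟨(1 4)(2 3)⟩| = 2, so |H| is a multiple of lcm(2, 2) = 2 and divides |G| = 12.
Closing under the operation: H = {e, (1 2)(3 4), (1 3)(2 4), (1 4)(2 3)}, so |H| = 4.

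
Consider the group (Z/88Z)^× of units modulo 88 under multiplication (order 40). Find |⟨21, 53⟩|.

20

|⟨21⟩| = 2 and |⟨53⟩| = 10, so |H| is a multiple of lcm(2, 10) = 10 and divides |G| = 40.
Closing under the operation: H = {1, 5, 9, 13, 17, 21, 25, 29, 37, 41, 45, 49, 53, 57, 61, 65, 69, 73, 81, 85}, so |H| = 20.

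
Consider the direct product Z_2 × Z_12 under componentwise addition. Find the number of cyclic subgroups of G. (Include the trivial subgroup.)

12

Each element a generates a cyclic subgroup ⟨a⟩; distinct elements may generate the same one (a cyclic group of order d has φ(d) generators).
Cyclic subgroups by order — order 1: 1; order 2: 3; order 3: 1; order 4: 2; order 6: 3; order 12: 2.
Total: 12.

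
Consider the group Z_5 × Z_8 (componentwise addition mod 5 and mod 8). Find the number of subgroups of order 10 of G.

|G| = 40 and 10 | 40, so subgroups of order 10 are possible by Lagrange.
The subgroups of order 10 are: {(0,0), (0,4), (1,0), (1,4), (2,0), (2,4), (3,0), (3,4), (4,0), (4,4)}.
So G has 1 subgroup of order 10.

1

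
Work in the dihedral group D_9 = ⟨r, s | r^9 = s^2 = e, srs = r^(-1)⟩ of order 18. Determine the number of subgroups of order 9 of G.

|G| = 18 and 9 | 18, so subgroups of order 9 are possible by Lagrange.
The subgroups of order 9 are: {e, r, r^2, r^3, r^4, r^5, r^6, r^7, r^8}.
So G has 1 subgroup of order 9.

1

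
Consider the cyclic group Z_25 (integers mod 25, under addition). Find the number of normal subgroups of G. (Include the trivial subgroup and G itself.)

G is abelian, so every subgroup is normal.
G has 3 subgroups in total, hence 3 normal subgroups.

3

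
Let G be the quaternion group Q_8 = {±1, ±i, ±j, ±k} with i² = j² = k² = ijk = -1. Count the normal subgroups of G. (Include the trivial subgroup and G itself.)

G has 6 subgroups. Checking conjugation-invariance by order — order 1: 1/1 normal; order 2: 1/1 normal; order 4: 3/3 normal; order 8: 1/1 normal.
Total normal subgroups: 6.

6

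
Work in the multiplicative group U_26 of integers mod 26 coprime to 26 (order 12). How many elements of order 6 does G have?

The elements of order 6 are: 17, 23.
That's 2.

2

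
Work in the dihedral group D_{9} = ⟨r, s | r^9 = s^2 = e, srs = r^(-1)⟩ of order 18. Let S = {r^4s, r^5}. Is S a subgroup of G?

The identity e ∉ S, so S is not a subgroup.

No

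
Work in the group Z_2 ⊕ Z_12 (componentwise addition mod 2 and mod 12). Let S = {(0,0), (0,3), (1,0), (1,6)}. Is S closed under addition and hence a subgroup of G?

(0,3) ∈ S but its inverse (0,9) ∉ S, so S is not a subgroup.

No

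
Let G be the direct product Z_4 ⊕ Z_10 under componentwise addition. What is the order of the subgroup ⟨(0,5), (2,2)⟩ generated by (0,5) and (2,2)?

20

|⟨(0,5)⟩| = 2 and |⟨(2,2)⟩| = 10, so |H| is a multiple of lcm(2, 10) = 10 and divides |G| = 40.
Closing under the operation: H = {(0,0), (0,1), (0,2), (0,3), (0,4), (0,5), (0,6), (0,7), (0,8), (0,9), (2,0), (2,1), (2,2), (2,3), (2,4), (2,5), (2,6), (2,7), (2,8), (2,9)}, so |H| = 20.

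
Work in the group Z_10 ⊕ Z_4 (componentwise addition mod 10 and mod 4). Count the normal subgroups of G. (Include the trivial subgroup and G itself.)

G is abelian, so every subgroup is normal.
G has 16 subgroups in total, hence 16 normal subgroups.

16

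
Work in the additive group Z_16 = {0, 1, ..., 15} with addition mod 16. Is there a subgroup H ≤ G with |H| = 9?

No

9 does not divide |G| = 16, so by Lagrange no subgroup of order 9 exists.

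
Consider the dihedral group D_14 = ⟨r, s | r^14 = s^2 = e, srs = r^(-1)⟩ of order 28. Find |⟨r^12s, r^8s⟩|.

|⟨r^12s⟩| = 2 and |⟨r^8s⟩| = 2, so |H| is a multiple of lcm(2, 2) = 2 and divides |G| = 28.
Closing under the operation: H = {e, r^2, r^4, r^6, r^8, r^10, r^12, s, r^2s, r^4s, r^6s, r^8s, r^10s, r^12s}, so |H| = 14.

14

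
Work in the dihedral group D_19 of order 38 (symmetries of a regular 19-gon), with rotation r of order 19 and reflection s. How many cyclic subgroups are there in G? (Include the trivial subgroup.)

21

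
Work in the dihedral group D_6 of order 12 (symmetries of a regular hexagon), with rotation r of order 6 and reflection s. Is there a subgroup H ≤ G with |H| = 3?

3 | 12. A subgroup of order 3 is {e, r^2, r^4}.

Yes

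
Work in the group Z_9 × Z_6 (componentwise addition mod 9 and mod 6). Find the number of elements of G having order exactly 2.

1

An element (a,b) has order lcm(ord(a), ord(b)); count pairs with lcm equal to 2.
Enumerating gives 1 such elements.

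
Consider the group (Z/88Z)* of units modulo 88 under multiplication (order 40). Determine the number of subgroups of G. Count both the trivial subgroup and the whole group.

32

|G| = 40, so by Lagrange every subgroup order divides 40. Divisors: 1, 2, 4, 5, 8, 10, 20, 40.
Subgroups by order — order 1: 1; order 2: 7; order 4: 7; order 5: 1; order 8: 1; order 10: 7; order 20: 7; order 40: 1.
Total: 1 + 7 + 7 + 1 + 1 + 7 + 7 + 1 = 32.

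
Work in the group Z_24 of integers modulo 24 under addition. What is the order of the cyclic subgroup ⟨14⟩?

In Z_24, the order of an element a is n/gcd(a, n).
gcd(14, 24) = 2, so |⟨14⟩| = 24/2 = 12.

12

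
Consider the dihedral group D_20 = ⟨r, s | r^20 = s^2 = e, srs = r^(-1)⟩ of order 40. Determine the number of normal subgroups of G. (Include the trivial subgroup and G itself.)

G has 48 subgroups. Checking conjugation-invariance by order — order 1: 1/1 normal; order 2: 1/21 normal; order 4: 1/11 normal; order 5: 1/1 normal; order 8: 0/5 normal; order 10: 1/5 normal; order 20: 3/3 normal; order 40: 1/1 normal.
Total normal subgroups: 9.

9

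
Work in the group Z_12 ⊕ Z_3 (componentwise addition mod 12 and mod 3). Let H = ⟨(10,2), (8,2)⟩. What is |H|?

18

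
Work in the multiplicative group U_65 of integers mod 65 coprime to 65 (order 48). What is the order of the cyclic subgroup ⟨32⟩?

Compute successive powers of 32 mod 65: 32, 49, 8, 61, 2, 64, 33, 16, …; 32^12 ≡ 1 (mod 65).
So |⟨32⟩| = 12.

12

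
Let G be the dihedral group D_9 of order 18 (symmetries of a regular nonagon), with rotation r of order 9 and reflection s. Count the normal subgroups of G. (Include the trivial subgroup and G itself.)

4

G has 16 subgroups. Checking conjugation-invariance by order — order 1: 1/1 normal; order 2: 0/9 normal; order 3: 1/1 normal; order 6: 0/3 normal; order 9: 1/1 normal; order 18: 1/1 normal.
Total normal subgroups: 4.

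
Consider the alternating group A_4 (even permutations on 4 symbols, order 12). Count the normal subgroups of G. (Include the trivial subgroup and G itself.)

3

G has 10 subgroups. Checking conjugation-invariance by order — order 1: 1/1 normal; order 2: 0/3 normal; order 3: 0/4 normal; order 4: 1/1 normal; order 12: 1/1 normal.
Total normal subgroups: 3.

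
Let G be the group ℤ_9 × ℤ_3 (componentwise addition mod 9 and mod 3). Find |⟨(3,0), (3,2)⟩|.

|⟨(3,0)⟩| = 3 and |⟨(3,2)⟩| = 3, so |H| is a multiple of lcm(3, 3) = 3 and divides |G| = 27.
Closing under the operation: H = {(0,0), (0,1), (0,2), (3,0), (3,1), (3,2), (6,0), (6,1), (6,2)}, so |H| = 9.

9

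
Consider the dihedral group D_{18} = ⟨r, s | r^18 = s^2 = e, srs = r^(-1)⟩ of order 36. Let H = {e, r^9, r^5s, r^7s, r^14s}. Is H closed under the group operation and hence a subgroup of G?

No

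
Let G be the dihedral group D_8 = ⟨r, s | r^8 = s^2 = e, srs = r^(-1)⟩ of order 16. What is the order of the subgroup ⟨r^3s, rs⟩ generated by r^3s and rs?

|⟨r^3s⟩| = 2 and |⟨rs⟩| = 2, so |H| is a multiple of lcm(2, 2) = 2 and divides |G| = 16.
Closing under the operation: H = {e, r^2, r^4, r^6, rs, r^3s, r^5s, r^7s}, so |H| = 8.

8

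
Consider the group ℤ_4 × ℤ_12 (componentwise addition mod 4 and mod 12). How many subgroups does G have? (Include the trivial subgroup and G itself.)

|G| = 48, so by Lagrange every subgroup order divides 48. Divisors: 1, 2, 3, 4, 6, 8, 12, 16, 24, 48.
Subgroups by order — order 1: 1; order 2: 3; order 3: 1; order 4: 7; order 6: 3; order 8: 3; order 12: 7; order 16: 1; order 24: 3; order 48: 1.
Total: 1 + 3 + 1 + 7 + 3 + 3 + 7 + 1 + 3 + 1 = 30.

30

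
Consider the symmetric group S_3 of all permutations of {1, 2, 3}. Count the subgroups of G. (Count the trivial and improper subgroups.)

6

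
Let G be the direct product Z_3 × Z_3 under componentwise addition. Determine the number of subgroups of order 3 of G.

4

|G| = 9 and 3 | 9, so subgroups of order 3 are possible by Lagrange.
The subgroups of order 3 are: {(0,0), (0,1), (0,2)}; {(0,0), (1,0), (2,0)}; {(0,0), (1,1), (2,2)}; {(0,0), (1,2), (2,1)}.
So G has 4 subgroups of order 3.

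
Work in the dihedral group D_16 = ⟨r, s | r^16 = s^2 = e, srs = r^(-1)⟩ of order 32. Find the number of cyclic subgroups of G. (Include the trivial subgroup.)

21

Group the elements of G by the cyclic subgroup they generate; each cyclic subgroup of order d accounts for φ(d) elements.
Cyclic subgroups by order — order 1: 1; order 2: 17; order 4: 1; order 8: 1; order 16: 1.
Total: 21.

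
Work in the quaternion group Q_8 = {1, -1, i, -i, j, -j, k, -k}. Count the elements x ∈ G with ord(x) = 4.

The elements of order 4 are: i, -i, j, -j, k, -k.
That's 6.

6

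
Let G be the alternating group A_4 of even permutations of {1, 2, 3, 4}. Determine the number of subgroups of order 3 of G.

4

|G| = 12 and 3 | 12, so subgroups of order 3 are possible by Lagrange.
The subgroups of order 3 are: {e, (1 2 3), (1 3 2)}; {e, (1 2 4), (1 4 2)}; {e, (1 3 4), (1 4 3)}; {e, (2 3 4), (2 4 3)}.
So G has 4 subgroups of order 3.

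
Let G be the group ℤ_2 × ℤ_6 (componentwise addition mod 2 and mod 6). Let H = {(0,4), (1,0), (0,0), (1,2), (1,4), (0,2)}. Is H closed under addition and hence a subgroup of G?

|H| = 6 divides |G| = 12, consistent with Lagrange.
H contains the identity, every element's inverse is in H, and H is closed under +: it is a subgroup.
In fact H = ⟨(1,2)⟩.

Yes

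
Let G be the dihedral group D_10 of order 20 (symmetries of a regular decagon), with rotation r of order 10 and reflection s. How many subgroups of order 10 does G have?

3

|G| = 20 and 10 | 20, so subgroups of order 10 are possible by Lagrange.
The subgroups of order 10 are: {e, r, r^2, r^3, r^4, r^5, r^6, r^7, r^8, r^9}; {e, r^2, r^4, r^6, r^8, s, r^2s, r^4s, r^6s, r^8s}; {e, r^2, r^4, r^6, r^8, rs, r^3s, r^5s, r^7s, r^9s}.
So G has 3 subgroups of order 10.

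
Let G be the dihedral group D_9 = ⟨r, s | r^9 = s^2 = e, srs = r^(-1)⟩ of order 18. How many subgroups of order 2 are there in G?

|G| = 18 and 2 | 18, so subgroups of order 2 are possible by Lagrange.
The subgroups of order 2 are: {e, r^2s}; {e, r^3s}; {e, r^4s}; {e, r^5s}; … (9 in all).
So G has 9 subgroups of order 2.

9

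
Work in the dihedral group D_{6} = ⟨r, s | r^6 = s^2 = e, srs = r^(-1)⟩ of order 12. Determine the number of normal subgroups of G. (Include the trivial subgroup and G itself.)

7

G has 16 subgroups. Checking conjugation-invariance by order — order 1: 1/1 normal; order 2: 1/7 normal; order 3: 1/1 normal; order 4: 0/3 normal; order 6: 3/3 normal; order 12: 1/1 normal.
Total normal subgroups: 7.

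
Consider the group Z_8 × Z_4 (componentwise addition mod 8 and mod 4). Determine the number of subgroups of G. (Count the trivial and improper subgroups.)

|G| = 32, so by Lagrange every subgroup order divides 32. Divisors: 1, 2, 4, 8, 16, 32.
Subgroups by order — order 1: 1; order 2: 3; order 4: 7; order 8: 7; order 16: 3; order 32: 1.
Total: 1 + 3 + 7 + 7 + 3 + 1 = 22.

22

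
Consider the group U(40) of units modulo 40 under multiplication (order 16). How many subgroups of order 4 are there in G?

11

|G| = 16 and 4 | 16, so subgroups of order 4 are possible by Lagrange.
The subgroups of order 4 are: {1, 9, 11, 19}; {1, 11, 21, 31}; {1, 11, 29, 39}; {1, 9, 13, 37}; … (11 in all).
So G has 11 subgroups of order 4.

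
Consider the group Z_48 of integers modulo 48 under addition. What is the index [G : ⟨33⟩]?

3

|⟨33⟩| = 16 and |G| = 48.
By Lagrange, [G : H] = |G|/|H| = 48/16 = 3.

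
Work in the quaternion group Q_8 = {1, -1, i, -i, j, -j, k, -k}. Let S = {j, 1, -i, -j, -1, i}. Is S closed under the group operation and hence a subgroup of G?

|S| = 6 does not divide |G| = 8, so by Lagrange S is not a subgroup.

No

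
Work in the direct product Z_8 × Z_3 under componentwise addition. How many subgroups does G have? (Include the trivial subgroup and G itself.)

8

|G| = 24, so by Lagrange every subgroup order divides 24. Divisors: 1, 2, 3, 4, 6, 8, 12, 24.
Subgroups by order — order 1: 1; order 2: 1; order 3: 1; order 4: 1; order 6: 1; order 8: 1; order 12: 1; order 24: 1.
Total: 1 + 1 + 1 + 1 + 1 + 1 + 1 + 1 = 8.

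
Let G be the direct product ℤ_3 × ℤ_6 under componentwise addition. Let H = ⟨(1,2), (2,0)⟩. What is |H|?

|⟨(1,2)⟩| = 3 and |⟨(2,0)⟩| = 3, so |H| is a multiple of lcm(3, 3) = 3 and divides |G| = 18.
Closing under the operation: H = {(0,0), (0,2), (0,4), (1,0), (1,2), (1,4), (2,0), (2,2), (2,4)}, so |H| = 9.

9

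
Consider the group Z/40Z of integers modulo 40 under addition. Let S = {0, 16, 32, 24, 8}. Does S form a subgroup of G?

Yes

|S| = 5 divides |G| = 40, consistent with Lagrange.
S contains the identity, every element's inverse is in S, and S is closed under +: it is a subgroup.
In fact S = ⟨16⟩.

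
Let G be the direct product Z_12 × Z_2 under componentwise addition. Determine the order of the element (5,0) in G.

12

The order of (5,0) in Z_12 × Z_2 is lcm(ord(5) in Z_12, ord(0) in Z_2).
ord(5) = 12 and ord(0) = 1, so |⟨(5,0)⟩| = lcm(12, 1) = 12.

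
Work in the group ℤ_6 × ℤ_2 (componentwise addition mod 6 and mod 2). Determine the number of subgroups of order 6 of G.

3

|G| = 12 and 6 | 12, so subgroups of order 6 are possible by Lagrange.
The subgroups of order 6 are: {(0,0), (0,1), (2,0), (2,1), (4,0), (4,1)}; {(0,0), (1,0), (2,0), (3,0), (4,0), (5,0)}; {(0,0), (1,1), (2,0), (3,1), (4,0), (5,1)}.
So G has 3 subgroups of order 6.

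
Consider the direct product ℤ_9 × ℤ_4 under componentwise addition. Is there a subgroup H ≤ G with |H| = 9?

Yes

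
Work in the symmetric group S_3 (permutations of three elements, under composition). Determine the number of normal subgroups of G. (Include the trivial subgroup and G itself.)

3

G has 6 subgroups. Checking conjugation-invariance by order — order 1: 1/1 normal; order 2: 0/3 normal; order 3: 1/1 normal; order 6: 1/1 normal.
Total normal subgroups: 3.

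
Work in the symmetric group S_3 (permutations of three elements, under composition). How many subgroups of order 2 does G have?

3

|G| = 6 and 2 | 6, so subgroups of order 2 are possible by Lagrange.
The subgroups of order 2 are: {e, (1 2)}; {e, (1 3)}; {e, (2 3)}.
So G has 3 subgroups of order 2.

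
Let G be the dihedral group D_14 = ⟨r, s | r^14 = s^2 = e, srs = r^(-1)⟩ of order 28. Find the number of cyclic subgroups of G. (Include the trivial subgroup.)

18

Each element a generates a cyclic subgroup ⟨a⟩; distinct elements may generate the same one (a cyclic group of order d has φ(d) generators).
Cyclic subgroups by order — order 1: 1; order 2: 15; order 7: 1; order 14: 1.
Total: 18.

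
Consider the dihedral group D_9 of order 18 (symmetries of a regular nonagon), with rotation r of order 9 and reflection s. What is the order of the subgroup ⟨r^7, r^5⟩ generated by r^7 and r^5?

9

|⟨r^7⟩| = 9 and |⟨r^5⟩| = 9, so |H| is a multiple of lcm(9, 9) = 9 and divides |G| = 18.
Closing under the operation: H = {e, r, r^2, r^3, r^4, r^5, r^6, r^7, r^8}, so |H| = 9.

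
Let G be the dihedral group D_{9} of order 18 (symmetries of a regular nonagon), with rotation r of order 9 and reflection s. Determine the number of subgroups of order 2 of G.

9

|G| = 18 and 2 | 18, so subgroups of order 2 are possible by Lagrange.
The subgroups of order 2 are: {e, r^2s}; {e, r^3s}; {e, r^4s}; {e, r^5s}; … (9 in all).
So G has 9 subgroups of order 2.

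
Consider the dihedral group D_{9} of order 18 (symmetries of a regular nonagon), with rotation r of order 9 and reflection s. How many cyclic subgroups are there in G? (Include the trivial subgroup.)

12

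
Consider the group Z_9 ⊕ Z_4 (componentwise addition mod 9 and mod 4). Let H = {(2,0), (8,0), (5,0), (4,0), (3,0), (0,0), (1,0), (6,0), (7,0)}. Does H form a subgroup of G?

|H| = 9 divides |G| = 36, consistent with Lagrange.
H contains the identity, every element's inverse is in H, and H is closed under +: it is a subgroup.
In fact H = ⟨(4,0)⟩.

Yes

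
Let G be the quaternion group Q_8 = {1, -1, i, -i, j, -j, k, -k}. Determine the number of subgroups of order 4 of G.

3

|G| = 8 and 4 | 8, so subgroups of order 4 are possible by Lagrange.
The subgroups of order 4 are: {1, -1, i, -i}; {1, -1, j, -j}; {1, -1, k, -k}.
So G has 3 subgroups of order 4.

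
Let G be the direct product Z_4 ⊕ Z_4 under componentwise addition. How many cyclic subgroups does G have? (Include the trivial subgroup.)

Group the elements of G by the cyclic subgroup they generate; each cyclic subgroup of order d accounts for φ(d) elements.
Cyclic subgroups by order — order 1: 1; order 2: 3; order 4: 6.
Total: 10.

10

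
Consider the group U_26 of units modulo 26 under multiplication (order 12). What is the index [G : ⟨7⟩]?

1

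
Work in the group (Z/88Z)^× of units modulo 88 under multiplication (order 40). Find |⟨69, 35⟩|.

20

|⟨69⟩| = 10 and |⟨35⟩| = 10, so |H| is a multiple of lcm(10, 10) = 10 and divides |G| = 40.
Closing under the operation: H = {1, 5, 7, 9, 19, 25, 35, 37, 39, 43, 45, 49, 51, 53, 63, 69, 79, 81, 83, 87}, so |H| = 20.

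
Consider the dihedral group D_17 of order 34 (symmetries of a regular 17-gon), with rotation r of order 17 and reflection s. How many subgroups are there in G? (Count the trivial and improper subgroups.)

|G| = 34, so by Lagrange every subgroup order divides 34. Divisors: 1, 2, 17, 34.
Subgroups by order — order 1: 1; order 2: 17; order 17: 1; order 34: 1.
Total: 1 + 17 + 1 + 1 = 20.

20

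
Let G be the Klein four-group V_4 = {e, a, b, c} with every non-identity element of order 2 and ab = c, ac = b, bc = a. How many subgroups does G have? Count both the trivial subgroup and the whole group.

|G| = 4, so by Lagrange every subgroup order divides 4. Divisors: 1, 2, 4.
Subgroups by order — order 1: 1; order 2: 3; order 4: 1.
Total: 1 + 3 + 1 = 5.

5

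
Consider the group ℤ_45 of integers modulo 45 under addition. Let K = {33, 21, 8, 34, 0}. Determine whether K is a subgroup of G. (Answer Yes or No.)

No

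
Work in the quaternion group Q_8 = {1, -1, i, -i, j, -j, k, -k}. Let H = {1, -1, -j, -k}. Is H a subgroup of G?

No

-k ∈ H but its inverse k ∉ H, so H is not a subgroup.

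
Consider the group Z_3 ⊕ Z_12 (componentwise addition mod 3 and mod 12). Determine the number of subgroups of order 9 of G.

|G| = 36 and 9 | 36, so subgroups of order 9 are possible by Lagrange.
The subgroups of order 9 are: {(0,0), (0,4), (0,8), (1,0), (1,4), (1,8), (2,0), (2,4), (2,8)}.
So G has 1 subgroup of order 9.

1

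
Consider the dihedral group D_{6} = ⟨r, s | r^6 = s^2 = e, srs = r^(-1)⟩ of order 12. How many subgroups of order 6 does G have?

3

|G| = 12 and 6 | 12, so subgroups of order 6 are possible by Lagrange.
The subgroups of order 6 are: {e, r, r^2, r^3, r^4, r^5}; {e, r^2, r^4, s, r^2s, r^4s}; {e, r^2, r^4, rs, r^3s, r^5s}.
So G has 3 subgroups of order 6.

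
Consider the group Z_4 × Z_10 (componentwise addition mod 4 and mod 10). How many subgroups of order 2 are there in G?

|G| = 40 and 2 | 40, so subgroups of order 2 are possible by Lagrange.
The subgroups of order 2 are: {(0,0), (0,5)}; {(0,0), (2,0)}; {(0,0), (2,5)}.
So G has 3 subgroups of order 2.

3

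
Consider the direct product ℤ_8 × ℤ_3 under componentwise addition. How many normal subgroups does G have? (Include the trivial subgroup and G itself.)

G is abelian, so every subgroup is normal.
G has 8 subgroups in total, hence 8 normal subgroups.

8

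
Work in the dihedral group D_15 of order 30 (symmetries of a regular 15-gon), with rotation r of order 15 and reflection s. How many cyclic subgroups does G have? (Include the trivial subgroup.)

19

A cyclic subgroup of order d is generated by each of its φ(d) elements of order d, so the cyclic subgroups of order d number (#elements of order d)/φ(d).
Cyclic subgroups by order — order 1: 1; order 2: 15; order 3: 1; order 5: 1; order 15: 1.
Total: 19.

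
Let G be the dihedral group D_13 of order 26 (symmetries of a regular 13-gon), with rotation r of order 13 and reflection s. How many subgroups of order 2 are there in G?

13

|G| = 26 and 2 | 26, so subgroups of order 2 are possible by Lagrange.
The subgroups of order 2 are: {e, r^10s}; {e, r^11s}; {e, r^12s}; {e, r^2s}; … (13 in all).
So G has 13 subgroups of order 2.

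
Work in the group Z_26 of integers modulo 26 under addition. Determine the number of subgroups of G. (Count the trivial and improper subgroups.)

4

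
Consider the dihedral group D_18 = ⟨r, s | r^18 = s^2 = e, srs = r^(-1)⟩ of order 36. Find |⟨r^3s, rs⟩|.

|⟨r^3s⟩| = 2 and |⟨rs⟩| = 2, so |H| is a multiple of lcm(2, 2) = 2 and divides |G| = 36.
Closing under the operation: H = {e, r^2, r^4, r^6, r^8, r^10, r^12, r^14, r^16, rs, r^3s, r^5s, r^7s, r^9s, r^11s, r^13s, r^15s, r^17s}, so |H| = 18.

18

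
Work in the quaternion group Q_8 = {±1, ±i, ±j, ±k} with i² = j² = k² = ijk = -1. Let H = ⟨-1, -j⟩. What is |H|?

4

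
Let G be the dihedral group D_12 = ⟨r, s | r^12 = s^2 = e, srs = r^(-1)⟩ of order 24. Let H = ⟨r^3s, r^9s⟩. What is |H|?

4

|⟨r^3s⟩| = 2 and |⟨r^9s⟩| = 2, so |H| is a multiple of lcm(2, 2) = 2 and divides |G| = 24.
Closing under the operation: H = {e, r^6, r^3s, r^9s}, so |H| = 4.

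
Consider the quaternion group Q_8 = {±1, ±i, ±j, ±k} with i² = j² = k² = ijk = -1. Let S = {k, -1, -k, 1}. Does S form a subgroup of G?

|S| = 4 divides |G| = 8, consistent with Lagrange.
S contains the identity, every element's inverse is in S, and S is closed under ·: it is a subgroup.
In fact S = ⟨-k⟩.

Yes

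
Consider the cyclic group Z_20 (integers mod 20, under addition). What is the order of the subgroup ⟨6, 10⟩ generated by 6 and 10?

|⟨6⟩| = 10 and |⟨10⟩| = 2, so |H| is a multiple of lcm(10, 2) = 10 and divides |G| = 20.
Closing under the operation: H = {0, 2, 4, 6, 8, 10, 12, 14, 16, 18}, so |H| = 10.

10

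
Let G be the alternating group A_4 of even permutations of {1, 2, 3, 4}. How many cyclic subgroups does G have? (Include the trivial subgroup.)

8

A cyclic subgroup of order d is generated by each of its φ(d) elements of order d, so the cyclic subgroups of order d number (#elements of order d)/φ(d).
Cyclic subgroups by order — order 1: 1; order 2: 3; order 3: 4.
Total: 8.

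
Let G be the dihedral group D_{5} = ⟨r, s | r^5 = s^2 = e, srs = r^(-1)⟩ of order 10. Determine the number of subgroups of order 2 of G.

5

|G| = 10 and 2 | 10, so subgroups of order 2 are possible by Lagrange.
The subgroups of order 2 are: {e, r^2s}; {e, r^3s}; {e, r^4s}; {e, rs}; … (5 in all).
So G has 5 subgroups of order 2.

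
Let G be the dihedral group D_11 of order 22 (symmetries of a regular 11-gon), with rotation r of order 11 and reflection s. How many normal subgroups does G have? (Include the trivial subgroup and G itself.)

3

G has 14 subgroups. Checking conjugation-invariance by order — order 1: 1/1 normal; order 2: 0/11 normal; order 11: 1/1 normal; order 22: 1/1 normal.
Total normal subgroups: 3.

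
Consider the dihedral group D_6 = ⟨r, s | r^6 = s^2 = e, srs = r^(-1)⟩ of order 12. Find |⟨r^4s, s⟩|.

6

|⟨r^4s⟩| = 2 and |⟨s⟩| = 2, so |H| is a multiple of lcm(2, 2) = 2 and divides |G| = 12.
Closing under the operation: H = {e, r^2, r^4, s, r^2s, r^4s}, so |H| = 6.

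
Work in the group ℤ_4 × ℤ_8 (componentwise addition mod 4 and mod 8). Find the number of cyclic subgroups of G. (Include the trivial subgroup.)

14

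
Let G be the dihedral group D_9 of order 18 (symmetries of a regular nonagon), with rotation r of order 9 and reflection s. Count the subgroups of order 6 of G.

3

|G| = 18 and 6 | 18, so subgroups of order 6 are possible by Lagrange.
The subgroups of order 6 are: {e, r^3, r^6, r^2s, r^5s, r^8s}; {e, r^3, r^6, s, r^3s, r^6s}; {e, r^3, r^6, rs, r^4s, r^7s}.
So G has 3 subgroups of order 6.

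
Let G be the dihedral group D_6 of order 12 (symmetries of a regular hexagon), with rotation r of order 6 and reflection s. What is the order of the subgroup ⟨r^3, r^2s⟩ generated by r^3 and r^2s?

4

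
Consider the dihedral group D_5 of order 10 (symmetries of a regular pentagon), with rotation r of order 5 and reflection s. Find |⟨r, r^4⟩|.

|⟨r⟩| = 5 and |⟨r^4⟩| = 5, so |H| is a multiple of lcm(5, 5) = 5 and divides |G| = 10.
Closing under the operation: H = {e, r, r^2, r^3, r^4}, so |H| = 5.

5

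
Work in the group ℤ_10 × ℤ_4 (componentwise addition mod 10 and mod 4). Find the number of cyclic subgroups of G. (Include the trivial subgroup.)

12

A cyclic subgroup of order d is generated by each of its φ(d) elements of order d, so the cyclic subgroups of order d number (#elements of order d)/φ(d).
Cyclic subgroups by order — order 1: 1; order 2: 3; order 4: 2; order 5: 1; order 10: 3; order 20: 2.
Total: 12.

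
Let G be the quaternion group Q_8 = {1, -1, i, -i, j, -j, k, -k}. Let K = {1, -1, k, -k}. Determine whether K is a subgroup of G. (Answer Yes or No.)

Yes

|K| = 4 divides |G| = 8, consistent with Lagrange.
K contains the identity, every element's inverse is in K, and K is closed under ·: it is a subgroup.
In fact K = ⟨-k⟩.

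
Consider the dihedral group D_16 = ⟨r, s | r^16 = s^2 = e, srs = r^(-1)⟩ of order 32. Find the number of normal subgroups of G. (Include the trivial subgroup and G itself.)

8

G has 36 subgroups. Checking conjugation-invariance by order — order 1: 1/1 normal; order 2: 1/17 normal; order 4: 1/9 normal; order 8: 1/5 normal; order 16: 3/3 normal; order 32: 1/1 normal.
Total normal subgroups: 8.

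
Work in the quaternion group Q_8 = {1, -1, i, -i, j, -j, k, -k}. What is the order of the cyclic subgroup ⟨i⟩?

4

Computing powers of i: the smallest k with (i)^k = e is k = 4.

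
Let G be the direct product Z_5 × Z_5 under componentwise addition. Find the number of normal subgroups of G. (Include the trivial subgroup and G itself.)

G is abelian, so every subgroup is normal.
G has 8 subgroups in total, hence 8 normal subgroups.

8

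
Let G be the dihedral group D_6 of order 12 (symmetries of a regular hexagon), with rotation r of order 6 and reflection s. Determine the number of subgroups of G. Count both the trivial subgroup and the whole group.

|G| = 12, so by Lagrange every subgroup order divides 12. Divisors: 1, 2, 3, 4, 6, 12.
Subgroups by order — order 1: 1; order 2: 7; order 3: 1; order 4: 3; order 6: 3; order 12: 1.
Total: 1 + 7 + 1 + 3 + 3 + 1 = 16.

16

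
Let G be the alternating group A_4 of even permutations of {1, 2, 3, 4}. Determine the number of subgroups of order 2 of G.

3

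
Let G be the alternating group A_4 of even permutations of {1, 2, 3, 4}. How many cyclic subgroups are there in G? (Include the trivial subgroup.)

Each element a generates a cyclic subgroup ⟨a⟩; distinct elements may generate the same one (a cyclic group of order d has φ(d) generators).
Cyclic subgroups by order — order 1: 1; order 2: 3; order 3: 4.
Total: 8.

8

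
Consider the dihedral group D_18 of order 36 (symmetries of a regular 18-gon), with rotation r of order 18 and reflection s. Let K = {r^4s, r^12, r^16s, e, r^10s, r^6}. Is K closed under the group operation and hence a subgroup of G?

|K| = 6 divides |G| = 36, consistent with Lagrange.
K contains the identity, every element's inverse is in K, and K is closed under ·: it is a subgroup.

Yes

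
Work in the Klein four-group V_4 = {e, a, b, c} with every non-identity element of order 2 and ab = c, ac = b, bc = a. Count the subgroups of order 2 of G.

|G| = 4 and 2 | 4, so subgroups of order 2 are possible by Lagrange.
The subgroups of order 2 are: {e, a}; {e, b}; {e, c}.
So G has 3 subgroups of order 2.

3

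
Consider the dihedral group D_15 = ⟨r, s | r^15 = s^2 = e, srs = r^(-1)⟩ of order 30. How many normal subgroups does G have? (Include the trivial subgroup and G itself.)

5

G has 28 subgroups. Checking conjugation-invariance by order — order 1: 1/1 normal; order 2: 0/15 normal; order 3: 1/1 normal; order 5: 1/1 normal; order 6: 0/5 normal; order 10: 0/3 normal; order 15: 1/1 normal; order 30: 1/1 normal.
Total normal subgroups: 5.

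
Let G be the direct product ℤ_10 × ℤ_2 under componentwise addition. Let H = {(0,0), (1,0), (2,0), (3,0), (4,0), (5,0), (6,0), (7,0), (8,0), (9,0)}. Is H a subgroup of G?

Yes

|H| = 10 divides |G| = 20, consistent with Lagrange.
H contains the identity, every element's inverse is in H, and H is closed under +: it is a subgroup.
In fact H = ⟨(9,0)⟩.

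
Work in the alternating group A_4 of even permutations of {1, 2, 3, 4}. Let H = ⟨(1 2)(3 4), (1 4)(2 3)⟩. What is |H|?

4

|⟨(1 2)(3 4)⟩| = 2 and |⟨(1 4)(2 3)⟩| = 2, so |H| is a multiple of lcm(2, 2) = 2 and divides |G| = 12.
Closing under the operation: H = {e, (1 2)(3 4), (1 3)(2 4), (1 4)(2 3)}, so |H| = 4.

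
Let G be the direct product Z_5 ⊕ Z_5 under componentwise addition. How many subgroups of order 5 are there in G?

|G| = 25 and 5 | 25, so subgroups of order 5 are possible by Lagrange.
The subgroups of order 5 are: {(0,0), (0,1), (0,2), (0,3), (0,4)}; {(0,0), (1,0), (2,0), (3,0), (4,0)}; {(0,0), (1,1), (2,2), (3,3), (4,4)}; {(0,0), (1,2), (2,4), (3,1), (4,3)}; … (6 in all).
So G has 6 subgroups of order 5.

6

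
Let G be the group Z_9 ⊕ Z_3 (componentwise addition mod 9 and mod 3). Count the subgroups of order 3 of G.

|G| = 27 and 3 | 27, so subgroups of order 3 are possible by Lagrange.
The subgroups of order 3 are: {(0,0), (0,1), (0,2)}; {(0,0), (3,0), (6,0)}; {(0,0), (3,1), (6,2)}; {(0,0), (3,2), (6,1)}.
So G has 4 subgroups of order 3.

4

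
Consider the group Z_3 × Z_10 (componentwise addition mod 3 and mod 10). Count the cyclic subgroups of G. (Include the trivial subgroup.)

8

A cyclic subgroup of order d is generated by each of its φ(d) elements of order d, so the cyclic subgroups of order d number (#elements of order d)/φ(d).
Cyclic subgroups by order — order 1: 1; order 2: 1; order 3: 1; order 5: 1; order 6: 1; order 10: 1; order 15: 1; order 30: 1.
Total: 8.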